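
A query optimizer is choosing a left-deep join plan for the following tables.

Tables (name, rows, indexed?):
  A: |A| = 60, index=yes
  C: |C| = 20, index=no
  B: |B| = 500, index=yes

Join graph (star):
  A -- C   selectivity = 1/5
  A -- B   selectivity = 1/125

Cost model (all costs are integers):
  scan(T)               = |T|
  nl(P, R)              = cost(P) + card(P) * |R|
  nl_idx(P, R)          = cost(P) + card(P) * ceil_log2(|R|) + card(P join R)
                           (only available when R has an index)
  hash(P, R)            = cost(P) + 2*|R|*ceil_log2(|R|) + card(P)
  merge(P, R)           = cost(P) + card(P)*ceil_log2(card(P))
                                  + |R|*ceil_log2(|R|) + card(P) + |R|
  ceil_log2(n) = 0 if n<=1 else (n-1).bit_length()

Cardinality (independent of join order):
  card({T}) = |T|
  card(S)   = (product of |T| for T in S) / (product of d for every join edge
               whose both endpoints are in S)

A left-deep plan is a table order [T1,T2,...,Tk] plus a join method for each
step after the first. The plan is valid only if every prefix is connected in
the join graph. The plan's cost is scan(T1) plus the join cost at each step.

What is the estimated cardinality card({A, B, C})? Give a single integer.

Tables in S: A(60), B(500), C(20)
Edges inside S: A-C(d=5), A-B(d=125)
numerator = 60 * 500 * 20 = 600000
denominator = 5 * 125 = 625
card(S) = 600000 / 625 = 960

960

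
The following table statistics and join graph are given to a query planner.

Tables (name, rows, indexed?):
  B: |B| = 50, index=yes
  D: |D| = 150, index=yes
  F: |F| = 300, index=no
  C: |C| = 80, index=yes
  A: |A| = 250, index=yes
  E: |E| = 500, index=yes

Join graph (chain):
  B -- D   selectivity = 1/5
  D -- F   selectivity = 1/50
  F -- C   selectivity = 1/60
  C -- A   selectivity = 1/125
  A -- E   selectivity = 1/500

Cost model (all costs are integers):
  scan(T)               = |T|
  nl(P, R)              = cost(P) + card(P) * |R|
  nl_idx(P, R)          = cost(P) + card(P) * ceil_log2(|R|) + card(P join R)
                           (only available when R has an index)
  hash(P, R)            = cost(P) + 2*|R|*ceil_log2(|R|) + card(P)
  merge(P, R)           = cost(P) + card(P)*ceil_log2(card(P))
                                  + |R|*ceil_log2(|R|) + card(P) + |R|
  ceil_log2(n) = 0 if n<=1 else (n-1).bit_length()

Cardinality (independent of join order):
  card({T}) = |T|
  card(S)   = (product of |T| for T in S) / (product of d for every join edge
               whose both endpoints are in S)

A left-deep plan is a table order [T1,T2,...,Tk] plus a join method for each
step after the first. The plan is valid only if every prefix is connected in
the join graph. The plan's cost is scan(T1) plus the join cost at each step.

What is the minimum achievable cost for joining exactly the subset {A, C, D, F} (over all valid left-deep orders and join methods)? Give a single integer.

Selinger DP over subsets of {A,C,D,F}:
  {D}: scan cost=150, card=150
  {F}: scan cost=300, card=300
  {C}: scan cost=80, card=80
  {A}: scan cost=250, card=250
  {DF}: card=900; try (D,hash)→3000, (D,nl_idx)→3600, (F,merge)→4500, (D,merge)→4650, (F,hash)→5700, (F,nl)→45150 …(+1); best=3000 via (D,hash)
  {CF}: card=400; try (C,hash)→1720, (C,nl_idx)→2800, (F,merge)→3720, (C,merge)→3940, (F,hash)→5560, (F,nl)→24080 …(+1); best=1720 via (C,hash)
  {AC}: card=160; try (A,nl_idx)→880, (C,hash)→1620, (C,nl_idx)→2160, (A,merge)→2970, (C,merge)→3140, (A,hash)→4160 …(+2); best=880 via (A,nl_idx)
  {CDF}: card=1200; try (D,hash)→4520, (C,hash)→5020, (D,nl_idx)→6120, (D,merge)→7070, (C,nl_idx)→10500, (C,merge)→13540 …(+2); best=4520 via (D,hash)
  {ACF}: card=800; try (F,merge)→5320, (A,nl_idx)→5720, (A,hash)→6120, (F,hash)→6440, (A,merge)→7970, (F,nl)→48880 …(+1); best=5320 via (F,merge)
  {ACDF}: card=2400; try (D,hash)→8520, (A,hash)→9720, (D,nl_idx)→14120, (D,merge)→15470, (A,nl_idx)→16520, (A,merge)→21170 …(+2); best=8520 via (D,hash)

8520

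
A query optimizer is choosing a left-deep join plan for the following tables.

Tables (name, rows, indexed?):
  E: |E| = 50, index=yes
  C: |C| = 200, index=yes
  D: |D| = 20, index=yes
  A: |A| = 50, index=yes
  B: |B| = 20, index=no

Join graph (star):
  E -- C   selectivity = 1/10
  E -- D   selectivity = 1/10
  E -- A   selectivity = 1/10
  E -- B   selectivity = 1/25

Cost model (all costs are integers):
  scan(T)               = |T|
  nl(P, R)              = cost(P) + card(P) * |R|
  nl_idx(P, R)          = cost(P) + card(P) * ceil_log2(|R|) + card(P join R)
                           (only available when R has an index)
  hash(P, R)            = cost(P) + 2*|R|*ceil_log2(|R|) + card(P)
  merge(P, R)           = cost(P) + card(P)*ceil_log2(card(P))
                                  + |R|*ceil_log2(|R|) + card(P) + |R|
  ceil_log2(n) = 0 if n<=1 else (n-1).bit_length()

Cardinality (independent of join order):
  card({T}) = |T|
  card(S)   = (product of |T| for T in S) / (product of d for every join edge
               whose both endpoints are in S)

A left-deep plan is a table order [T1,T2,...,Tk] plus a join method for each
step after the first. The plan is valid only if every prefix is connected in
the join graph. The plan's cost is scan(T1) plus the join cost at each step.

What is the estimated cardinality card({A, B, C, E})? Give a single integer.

Tables in S: A(50), B(20), C(200), E(50)
Edges inside S: E-C(d=10), E-A(d=10), E-B(d=25)
numerator = 50 * 20 * 200 * 50 = 10000000
denominator = 10 * 10 * 25 = 2500
card(S) = 10000000 / 2500 = 4000

4000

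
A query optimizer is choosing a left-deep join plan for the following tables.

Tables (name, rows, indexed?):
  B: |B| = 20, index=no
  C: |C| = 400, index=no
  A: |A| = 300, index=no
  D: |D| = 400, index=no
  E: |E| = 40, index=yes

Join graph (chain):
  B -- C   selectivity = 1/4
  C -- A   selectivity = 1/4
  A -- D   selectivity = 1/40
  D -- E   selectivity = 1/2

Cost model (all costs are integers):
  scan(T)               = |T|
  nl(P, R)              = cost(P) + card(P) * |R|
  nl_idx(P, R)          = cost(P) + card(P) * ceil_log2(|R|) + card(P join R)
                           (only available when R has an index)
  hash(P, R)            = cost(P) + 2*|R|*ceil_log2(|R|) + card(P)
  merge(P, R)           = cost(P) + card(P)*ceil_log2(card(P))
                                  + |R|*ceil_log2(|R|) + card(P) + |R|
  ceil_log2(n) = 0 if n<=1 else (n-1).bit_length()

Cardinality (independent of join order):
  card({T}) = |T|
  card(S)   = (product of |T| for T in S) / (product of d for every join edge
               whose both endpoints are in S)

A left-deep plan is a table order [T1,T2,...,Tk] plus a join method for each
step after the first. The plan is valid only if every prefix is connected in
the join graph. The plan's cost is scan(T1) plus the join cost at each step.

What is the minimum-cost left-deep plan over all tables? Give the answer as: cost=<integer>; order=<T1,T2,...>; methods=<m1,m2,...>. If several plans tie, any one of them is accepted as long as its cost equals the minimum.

Selinger DP (subsets sized 1..n):
  {B}: scan cost=20, card=20
  {C}: scan cost=400, card=400
  {A}: scan cost=300, card=300
  {D}: scan cost=400, card=400
  {E}: scan cost=40, card=40
  {BC}: card=2000; try (B,hash)→1000, (C,merge)→4140, (B,merge)→4520, (C,hash)→7240, (C,nl)→8020, (B,nl)→8400; best=1000 via (B,hash)
  {AC}: card=30000; try (A,hash)→6200, (C,merge)→7300, (A,merge)→7400, (C,hash)→7800, (C,nl)→120300, (A,nl)→120400; best=6200 via (A,hash)
  {AD}: card=3000; try (A,hash)→6200, (D,merge)→7300, (A,merge)→7400, (D,hash)→7800, (D,nl)→120300, (A,nl)→120400; best=6200 via (A,hash)
  {DE}: card=8000; try (E,hash)→1280, (D,merge)→4320, (E,merge)→4680, (D,hash)→7280, (E,nl_idx)→10800, (D,nl)→16040 …(+1); best=1280 via (E,hash)
  {ABC}: card=150000; try (A,hash)→8400, (A,merge)→28000, (B,hash)→36400, (B,merge)→486320, (A,nl)→601000, (B,nl)→606200; best=8400 via (A,hash)
  {ACD}: card=300000; try (C,hash)→16400, (D,hash)→43400, (C,merge)→49200, (D,merge)→490200, (C,nl)→1206200, (D,nl)→12006200; best=16400 via (C,hash)
  {ADE}: card=60000; try (E,hash)→9680, (A,hash)→14680, (E,merge)→45480, (E,nl_idx)→84200, (A,merge)→116280, (E,nl)→126200 …(+1); best=9680 via (E,hash)
  {ABCD}: card=1500000; try (D,hash)→165600, (B,hash)→316600, (D,merge)→2862400, (B,nl)→6016400, (B,merge)→6016520, (D,nl)→60008400; best=165600 via (D,hash)
  {ACDE}: card=6000000; try (C,hash)→76880, (E,hash)→316880, (C,merge)→1033680, (E,merge)→6016680, (E,nl_idx)→7816400, (E,nl)→12016400 …(+1); best=76880 via (C,hash)
  {ABCDE}: card=30000000; try (E,hash)→1666080, (B,hash)→6077080, (E,merge)→33165880, (E,nl_idx)→39165600, (E,nl)→60165600, (B,nl)→120076880 …(+1); best=1666080 via (E,hash)

cost=1666080; order=C,B,A,D,E; methods=hash,hash,hash,hash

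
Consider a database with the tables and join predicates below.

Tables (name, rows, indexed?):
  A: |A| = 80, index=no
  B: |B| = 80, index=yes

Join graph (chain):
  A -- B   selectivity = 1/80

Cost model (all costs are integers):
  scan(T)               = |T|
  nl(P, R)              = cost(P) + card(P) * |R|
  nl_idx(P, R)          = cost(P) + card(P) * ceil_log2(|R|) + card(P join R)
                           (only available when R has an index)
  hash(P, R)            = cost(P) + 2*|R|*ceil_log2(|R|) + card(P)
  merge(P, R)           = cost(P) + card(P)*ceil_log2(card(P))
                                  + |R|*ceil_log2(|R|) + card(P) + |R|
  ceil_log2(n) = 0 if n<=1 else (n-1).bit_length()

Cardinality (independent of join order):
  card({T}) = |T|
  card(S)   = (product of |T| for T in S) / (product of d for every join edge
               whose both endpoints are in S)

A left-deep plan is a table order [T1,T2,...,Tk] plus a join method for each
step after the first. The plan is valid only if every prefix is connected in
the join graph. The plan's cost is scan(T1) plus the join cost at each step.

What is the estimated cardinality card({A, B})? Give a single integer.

Tables in S: A(80), B(80)
Edges inside S: A-B(d=80)
numerator = 80 * 80 = 6400
denominator = 80 = 80
card(S) = 6400 / 80 = 80

80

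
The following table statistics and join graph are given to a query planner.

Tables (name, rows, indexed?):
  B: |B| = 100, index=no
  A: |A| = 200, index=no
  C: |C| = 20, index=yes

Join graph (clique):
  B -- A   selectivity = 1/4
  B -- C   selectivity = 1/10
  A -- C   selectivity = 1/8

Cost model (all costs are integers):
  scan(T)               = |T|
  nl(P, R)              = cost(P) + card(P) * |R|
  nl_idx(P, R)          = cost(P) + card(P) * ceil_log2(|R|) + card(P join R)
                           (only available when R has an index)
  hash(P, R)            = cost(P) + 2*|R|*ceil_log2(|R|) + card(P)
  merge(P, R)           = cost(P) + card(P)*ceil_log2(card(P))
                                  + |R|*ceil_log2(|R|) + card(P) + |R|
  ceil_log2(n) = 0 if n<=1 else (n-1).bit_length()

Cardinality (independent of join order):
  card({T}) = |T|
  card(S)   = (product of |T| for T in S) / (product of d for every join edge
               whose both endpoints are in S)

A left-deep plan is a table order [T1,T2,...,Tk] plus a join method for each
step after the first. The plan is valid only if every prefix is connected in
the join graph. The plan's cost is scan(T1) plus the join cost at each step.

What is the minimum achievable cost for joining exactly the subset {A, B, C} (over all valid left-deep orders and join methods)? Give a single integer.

2500

Selinger DP over subsets of {A,B,C}:
  {B}: scan cost=100, card=100
  {A}: scan cost=200, card=200
  {C}: scan cost=20, card=20
  {AB}: card=5000; try (B,hash)→1800, (A,merge)→2700, (B,merge)→2800, (A,hash)→3400, (A,nl)→20100, (B,nl)→20200; best=1800 via (B,hash)
  {BC}: card=200; try (C,hash)→400, (C,nl_idx)→800, (B,merge)→940, (C,merge)→1020, (B,hash)→1440, (B,nl)→2020 …(+1); best=400 via (C,hash)
  {AC}: card=500; try (C,hash)→600, (C,nl_idx)→1700, (A,merge)→1940, (C,merge)→2120, (A,hash)→3240, (A,nl)→4020 …(+1); best=600 via (C,hash)
  {ABC}: card=1250; try (B,hash)→2500, (A,hash)→3800, (A,merge)→4000, (B,merge)→6400, (C,hash)→7000, (C,nl_idx)→28050 …(+4); best=2500 via (B,hash)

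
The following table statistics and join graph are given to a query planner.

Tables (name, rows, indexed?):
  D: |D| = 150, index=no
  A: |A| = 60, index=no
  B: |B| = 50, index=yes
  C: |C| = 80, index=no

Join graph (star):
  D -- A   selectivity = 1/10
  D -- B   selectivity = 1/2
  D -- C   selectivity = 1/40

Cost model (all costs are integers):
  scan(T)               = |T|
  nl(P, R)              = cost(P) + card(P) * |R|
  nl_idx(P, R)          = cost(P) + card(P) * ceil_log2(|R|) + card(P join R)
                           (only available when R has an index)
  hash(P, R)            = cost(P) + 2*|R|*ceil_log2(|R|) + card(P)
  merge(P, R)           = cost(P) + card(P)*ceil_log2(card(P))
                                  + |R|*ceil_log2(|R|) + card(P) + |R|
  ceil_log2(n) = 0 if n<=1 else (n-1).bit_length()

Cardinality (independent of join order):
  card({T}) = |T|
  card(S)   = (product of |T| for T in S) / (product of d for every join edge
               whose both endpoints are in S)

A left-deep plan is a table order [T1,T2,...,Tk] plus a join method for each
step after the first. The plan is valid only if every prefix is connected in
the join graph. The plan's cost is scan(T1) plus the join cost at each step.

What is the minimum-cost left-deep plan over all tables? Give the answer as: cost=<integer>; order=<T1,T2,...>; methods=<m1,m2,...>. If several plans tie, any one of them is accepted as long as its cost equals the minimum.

cost=4840; order=D,C,A,B; methods=hash,hash,hash

Selinger DP (subsets sized 1..n):
  {D}: scan cost=150, card=150
  {A}: scan cost=60, card=60
  {B}: scan cost=50, card=50
  {C}: scan cost=80, card=80
  {AD}: card=900; try (A,hash)→1020, (D,merge)→1830, (A,merge)→1920, (D,hash)→2520, (D,nl)→9060, (A,nl)→9150; best=1020 via (A,hash)
  {BD}: card=3750; try (B,hash)→900, (D,merge)→1750, (B,merge)→1850, (D,hash)→2500, (B,nl_idx)→4800, (D,nl)→7550 …(+1); best=900 via (B,hash)
  {CD}: card=300; try (C,hash)→1420, (D,merge)→2070, (C,merge)→2140, (D,hash)→2560, (D,nl)→12080, (C,nl)→12150; best=1420 via (C,hash)
  {ABD}: card=22500; try (B,hash)→2520, (A,hash)→5370, (B,merge)→11270, (B,nl_idx)→28920, (B,nl)→46020, (A,merge)→50070 …(+1); best=2520 via (B,hash)
  {ACD}: card=1800; try (A,hash)→2440, (C,hash)→3040, (A,merge)→4840, (C,merge)→11560, (A,nl)→19420, (C,nl)→73020; best=2440 via (A,hash)
  {BCD}: card=7500; try (B,hash)→2320, (B,merge)→4770, (C,hash)→5770, (B,nl_idx)→10720, (B,nl)→16420, (C,merge)→50290 …(+1); best=2320 via (B,hash)
  {ABCD}: card=45000; try (B,hash)→4840, (A,hash)→10540, (B,merge)→24390, (C,hash)→26140, (B,nl_idx)→58240, (B,nl)→92440 …(+4); best=4840 via (B,hash)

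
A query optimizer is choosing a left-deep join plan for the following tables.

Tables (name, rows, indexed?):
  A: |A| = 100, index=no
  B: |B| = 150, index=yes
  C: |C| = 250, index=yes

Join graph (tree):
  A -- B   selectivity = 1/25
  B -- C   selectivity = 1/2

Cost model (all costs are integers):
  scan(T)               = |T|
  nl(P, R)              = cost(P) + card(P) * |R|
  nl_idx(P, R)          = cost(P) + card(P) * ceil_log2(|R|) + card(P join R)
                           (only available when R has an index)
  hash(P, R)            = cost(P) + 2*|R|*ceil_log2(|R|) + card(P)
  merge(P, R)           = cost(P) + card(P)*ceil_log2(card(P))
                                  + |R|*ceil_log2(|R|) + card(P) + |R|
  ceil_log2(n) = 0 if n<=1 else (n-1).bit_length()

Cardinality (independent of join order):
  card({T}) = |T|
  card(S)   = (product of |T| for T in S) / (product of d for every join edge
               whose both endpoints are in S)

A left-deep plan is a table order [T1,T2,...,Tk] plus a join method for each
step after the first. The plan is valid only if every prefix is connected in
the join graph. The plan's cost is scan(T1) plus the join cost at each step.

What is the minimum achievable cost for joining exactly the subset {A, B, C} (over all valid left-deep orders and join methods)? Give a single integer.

6100

Selinger DP over subsets of {A,B,C}:
  {A}: scan cost=100, card=100
  {B}: scan cost=150, card=150
  {C}: scan cost=250, card=250
  {AB}: card=600; try (B,nl_idx)→1500, (A,hash)→1700, (B,merge)→2250, (A,merge)→2300, (B,hash)→2600, (B,nl)→15100 …(+1); best=1500 via (B,nl_idx)
  {BC}: card=18750; try (B,hash)→2900, (C,merge)→3750, (B,merge)→3850, (C,hash)→4300, (C,nl_idx)→20100, (B,nl_idx)→21000 …(+2); best=2900 via (B,hash)
  {ABC}: card=75000; try (C,hash)→6100, (C,merge)→10350, (A,hash)→23050, (C,nl_idx)→81300, (C,nl)→151500, (A,merge)→303700 …(+1); best=6100 via (C,hash)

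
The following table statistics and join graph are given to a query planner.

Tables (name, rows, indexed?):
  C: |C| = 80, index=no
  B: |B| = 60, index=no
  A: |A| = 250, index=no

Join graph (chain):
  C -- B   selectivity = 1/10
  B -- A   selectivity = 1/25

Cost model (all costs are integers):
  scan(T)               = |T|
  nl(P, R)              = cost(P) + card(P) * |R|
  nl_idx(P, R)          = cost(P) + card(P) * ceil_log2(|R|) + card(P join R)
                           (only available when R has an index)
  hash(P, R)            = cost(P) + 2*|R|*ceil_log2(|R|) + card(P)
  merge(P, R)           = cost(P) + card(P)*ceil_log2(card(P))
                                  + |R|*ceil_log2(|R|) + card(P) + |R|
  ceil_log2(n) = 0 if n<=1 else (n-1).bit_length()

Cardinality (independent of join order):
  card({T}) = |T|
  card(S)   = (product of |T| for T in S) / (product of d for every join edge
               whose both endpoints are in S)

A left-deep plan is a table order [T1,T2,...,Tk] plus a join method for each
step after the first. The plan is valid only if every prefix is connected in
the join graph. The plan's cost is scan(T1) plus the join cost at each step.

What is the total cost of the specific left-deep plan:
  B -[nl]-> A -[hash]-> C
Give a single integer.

step 1: scan B: cost=60, card=60
step 2: join A via nl
    card(P join A) = 60*250/(25) = 600
    cost = 60 + 60*250 = 15060
step 3: join C via hash
    card(P join C) = 600*80/(10) = 4800
    cost = 15060 + 2*80*7 + 600 = 16780

16780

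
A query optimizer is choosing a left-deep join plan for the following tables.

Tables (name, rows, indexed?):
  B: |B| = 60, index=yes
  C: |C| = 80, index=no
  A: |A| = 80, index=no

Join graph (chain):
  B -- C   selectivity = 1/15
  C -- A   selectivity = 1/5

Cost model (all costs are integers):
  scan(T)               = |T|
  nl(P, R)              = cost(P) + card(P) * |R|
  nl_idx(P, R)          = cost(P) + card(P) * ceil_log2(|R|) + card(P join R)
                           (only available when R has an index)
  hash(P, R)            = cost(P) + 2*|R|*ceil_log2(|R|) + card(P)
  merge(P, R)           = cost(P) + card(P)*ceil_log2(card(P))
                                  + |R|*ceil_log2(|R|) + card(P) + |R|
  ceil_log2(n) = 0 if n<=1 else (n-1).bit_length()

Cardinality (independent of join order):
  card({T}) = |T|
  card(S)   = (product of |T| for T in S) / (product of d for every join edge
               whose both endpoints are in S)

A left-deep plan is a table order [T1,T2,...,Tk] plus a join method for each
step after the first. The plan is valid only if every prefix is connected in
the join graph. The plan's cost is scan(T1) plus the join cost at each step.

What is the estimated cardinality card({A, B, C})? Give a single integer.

Tables in S: A(80), B(60), C(80)
Edges inside S: B-C(d=15), C-A(d=5)
numerator = 80 * 60 * 80 = 384000
denominator = 15 * 5 = 75
card(S) = 384000 / 75 = 5120

5120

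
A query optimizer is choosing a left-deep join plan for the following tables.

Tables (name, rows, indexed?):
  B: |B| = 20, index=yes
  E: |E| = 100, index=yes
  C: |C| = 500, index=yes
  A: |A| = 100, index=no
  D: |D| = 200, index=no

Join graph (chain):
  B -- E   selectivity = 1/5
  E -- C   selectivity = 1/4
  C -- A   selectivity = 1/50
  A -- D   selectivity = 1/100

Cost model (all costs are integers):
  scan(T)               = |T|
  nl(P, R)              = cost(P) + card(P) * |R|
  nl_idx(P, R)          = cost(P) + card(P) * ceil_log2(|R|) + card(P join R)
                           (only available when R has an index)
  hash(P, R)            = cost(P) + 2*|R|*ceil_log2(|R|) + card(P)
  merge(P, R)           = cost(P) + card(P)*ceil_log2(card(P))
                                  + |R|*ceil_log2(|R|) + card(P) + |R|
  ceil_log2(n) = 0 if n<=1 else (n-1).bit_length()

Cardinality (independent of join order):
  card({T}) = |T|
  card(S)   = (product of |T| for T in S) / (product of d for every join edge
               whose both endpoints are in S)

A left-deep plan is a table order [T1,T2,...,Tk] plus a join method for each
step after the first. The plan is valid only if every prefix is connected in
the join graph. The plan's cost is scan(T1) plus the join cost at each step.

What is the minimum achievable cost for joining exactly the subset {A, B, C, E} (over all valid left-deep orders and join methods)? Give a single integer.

Selinger DP over subsets of {A,B,C,E}:
  {B}: scan cost=20, card=20
  {E}: scan cost=100, card=100
  {C}: scan cost=500, card=500
  {A}: scan cost=100, card=100
  {BE}: card=400; try (B,hash)→400, (E,nl_idx)→560, (E,merge)→940, (B,nl_idx)→1000, (B,merge)→1020, (E,hash)→1440 …(+2); best=400 via (B,hash)
  {CE}: card=12500; try (E,hash)→2400, (C,merge)→5900, (E,merge)→6300, (C,hash)→9200, (C,nl_idx)→13500, (E,nl_idx)→16500 …(+2); best=2400 via (E,hash)
  {AC}: card=1000; try (C,nl_idx)→2000, (A,hash)→2400, (C,merge)→5900, (A,merge)→6300, (C,hash)→9200, (C,nl)→50100 …(+1); best=2000 via (C,nl_idx)
  {BCE}: card=50000; try (C,merge)→9400, (C,hash)→9800, (B,hash)→15100, (C,nl_idx)→54000, (B,nl_idx)→114900, (B,merge)→190020 …(+2); best=9400 via (C,merge)
  {ACE}: card=25000; try (E,hash)→4400, (E,merge)→13800, (A,hash)→16300, (E,nl_idx)→34000, (E,nl)→102000, (A,merge)→190700 …(+1); best=4400 via (E,hash)
  {ABCE}: card=100000; try (B,hash)→29600, (A,hash)→60800, (B,nl_idx)→229400, (B,merge)→404520, (B,nl)→504400, (A,merge)→860200 …(+1); best=29600 via (B,hash)

29600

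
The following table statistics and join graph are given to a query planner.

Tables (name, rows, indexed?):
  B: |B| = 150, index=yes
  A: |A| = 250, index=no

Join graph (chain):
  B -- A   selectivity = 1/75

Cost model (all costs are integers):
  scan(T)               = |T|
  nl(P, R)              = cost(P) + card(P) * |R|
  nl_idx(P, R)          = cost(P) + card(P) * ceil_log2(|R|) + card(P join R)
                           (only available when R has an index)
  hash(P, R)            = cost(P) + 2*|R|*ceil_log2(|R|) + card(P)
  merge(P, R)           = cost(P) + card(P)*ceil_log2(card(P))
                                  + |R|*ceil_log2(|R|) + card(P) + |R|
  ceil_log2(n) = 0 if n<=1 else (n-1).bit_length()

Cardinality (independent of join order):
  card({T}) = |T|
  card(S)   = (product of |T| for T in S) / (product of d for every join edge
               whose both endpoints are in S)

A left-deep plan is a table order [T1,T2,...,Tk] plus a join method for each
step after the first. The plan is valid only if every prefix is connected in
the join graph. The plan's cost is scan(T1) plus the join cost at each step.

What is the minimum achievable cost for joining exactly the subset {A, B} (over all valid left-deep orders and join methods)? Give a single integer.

2750

Selinger DP over subsets of {A,B}:
  {B}: scan cost=150, card=150
  {A}: scan cost=250, card=250
  {AB}: card=500; try (B,nl_idx)→2750, (B,hash)→2900, (A,merge)→3750, (B,merge)→3850, (A,hash)→4300, (A,nl)→37650 …(+1); best=2750 via (B,nl_idx)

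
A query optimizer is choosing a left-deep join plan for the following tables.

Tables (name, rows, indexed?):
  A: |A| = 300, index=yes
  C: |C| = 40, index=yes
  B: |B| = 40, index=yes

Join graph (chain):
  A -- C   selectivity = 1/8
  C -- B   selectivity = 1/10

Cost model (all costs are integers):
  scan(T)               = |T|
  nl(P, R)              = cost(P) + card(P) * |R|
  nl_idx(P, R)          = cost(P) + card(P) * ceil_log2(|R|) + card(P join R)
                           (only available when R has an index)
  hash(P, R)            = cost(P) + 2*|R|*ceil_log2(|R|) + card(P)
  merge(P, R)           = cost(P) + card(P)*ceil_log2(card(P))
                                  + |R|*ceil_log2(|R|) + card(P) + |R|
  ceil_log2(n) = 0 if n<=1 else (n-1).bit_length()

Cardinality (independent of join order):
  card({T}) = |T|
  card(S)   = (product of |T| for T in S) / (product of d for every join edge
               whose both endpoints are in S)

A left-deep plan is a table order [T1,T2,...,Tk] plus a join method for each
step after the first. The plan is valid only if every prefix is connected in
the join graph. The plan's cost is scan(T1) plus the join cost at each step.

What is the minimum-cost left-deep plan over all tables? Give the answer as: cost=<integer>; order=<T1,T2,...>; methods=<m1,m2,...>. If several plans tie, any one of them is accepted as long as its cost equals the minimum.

Selinger DP (subsets sized 1..n):
  {A}: scan cost=300, card=300
  {C}: scan cost=40, card=40
  {B}: scan cost=40, card=40
  {AC}: card=1500; try (C,hash)→1080, (A,nl_idx)→1900, (A,merge)→3320, (C,merge)→3580, (C,nl_idx)→3600, (A,hash)→5480 …(+2); best=1080 via (C,hash)
  {BC}: card=160; try (C,nl_idx)→440, (B,nl_idx)→440, (C,hash)→560, (B,hash)→560, (C,merge)→600, (B,merge)→600 …(+2); best=440 via (C,nl_idx)
  {ABC}: card=6000; try (B,hash)→3060, (A,merge)→4880, (A,hash)→6000, (A,nl_idx)→7880, (B,nl_idx)→16080, (B,merge)→19360 …(+2); best=3060 via (B,hash)

cost=3060; order=A,C,B; methods=hash,hash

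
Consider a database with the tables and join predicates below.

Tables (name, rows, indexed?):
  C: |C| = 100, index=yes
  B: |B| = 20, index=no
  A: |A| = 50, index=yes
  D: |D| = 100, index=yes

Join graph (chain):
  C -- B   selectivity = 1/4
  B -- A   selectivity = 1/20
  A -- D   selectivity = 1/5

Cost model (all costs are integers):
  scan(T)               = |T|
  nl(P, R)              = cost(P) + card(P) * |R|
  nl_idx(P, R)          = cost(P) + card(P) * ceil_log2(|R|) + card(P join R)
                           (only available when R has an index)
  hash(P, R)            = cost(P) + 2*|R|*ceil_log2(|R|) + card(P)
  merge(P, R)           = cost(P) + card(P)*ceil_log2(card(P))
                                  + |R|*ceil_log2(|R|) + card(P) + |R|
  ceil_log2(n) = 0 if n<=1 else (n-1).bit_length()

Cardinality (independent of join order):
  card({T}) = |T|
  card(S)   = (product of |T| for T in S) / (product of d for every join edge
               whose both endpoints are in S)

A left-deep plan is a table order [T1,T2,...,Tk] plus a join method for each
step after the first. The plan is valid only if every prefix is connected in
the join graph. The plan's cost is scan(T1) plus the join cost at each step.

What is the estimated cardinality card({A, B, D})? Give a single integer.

1000

Tables in S: A(50), B(20), D(100)
Edges inside S: B-A(d=20), A-D(d=5)
numerator = 50 * 20 * 100 = 100000
denominator = 20 * 5 = 100
card(S) = 100000 / 100 = 1000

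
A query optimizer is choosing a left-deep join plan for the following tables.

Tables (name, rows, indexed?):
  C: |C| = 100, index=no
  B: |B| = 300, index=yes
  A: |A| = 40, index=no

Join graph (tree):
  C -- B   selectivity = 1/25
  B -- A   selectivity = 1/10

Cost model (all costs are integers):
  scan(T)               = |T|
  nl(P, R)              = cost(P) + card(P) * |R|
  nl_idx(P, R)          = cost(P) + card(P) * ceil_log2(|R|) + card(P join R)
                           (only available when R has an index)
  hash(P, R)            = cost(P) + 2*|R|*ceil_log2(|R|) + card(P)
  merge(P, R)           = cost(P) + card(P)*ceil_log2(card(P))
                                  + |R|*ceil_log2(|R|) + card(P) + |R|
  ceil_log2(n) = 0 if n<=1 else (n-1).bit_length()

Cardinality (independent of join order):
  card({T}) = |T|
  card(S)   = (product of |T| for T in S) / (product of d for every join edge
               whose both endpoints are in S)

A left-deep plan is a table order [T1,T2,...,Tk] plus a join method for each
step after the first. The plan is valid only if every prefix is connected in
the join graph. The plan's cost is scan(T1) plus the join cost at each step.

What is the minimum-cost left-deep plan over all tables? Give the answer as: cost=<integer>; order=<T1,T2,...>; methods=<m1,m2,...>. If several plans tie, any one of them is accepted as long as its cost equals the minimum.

cost=3680; order=B,A,C; methods=hash,hash

Selinger DP (subsets sized 1..n):
  {C}: scan cost=100, card=100
  {B}: scan cost=300, card=300
  {A}: scan cost=40, card=40
  {BC}: card=1200; try (C,hash)→2000, (B,nl_idx)→2200, (B,merge)→3900, (C,merge)→4100, (B,hash)→5600, (B,nl)→30100 …(+1); best=2000 via (C,hash)
  {AB}: card=1200; try (A,hash)→1080, (B,nl_idx)→1600, (B,merge)→3320, (A,merge)→3580, (B,hash)→5480, (B,nl)→12040 …(+1); best=1080 via (A,hash)
  {ABC}: card=4800; try (C,hash)→3680, (A,hash)→3680, (C,merge)→16280, (A,merge)→16680, (A,nl)→50000, (C,nl)→121080; best=3680 via (C,hash)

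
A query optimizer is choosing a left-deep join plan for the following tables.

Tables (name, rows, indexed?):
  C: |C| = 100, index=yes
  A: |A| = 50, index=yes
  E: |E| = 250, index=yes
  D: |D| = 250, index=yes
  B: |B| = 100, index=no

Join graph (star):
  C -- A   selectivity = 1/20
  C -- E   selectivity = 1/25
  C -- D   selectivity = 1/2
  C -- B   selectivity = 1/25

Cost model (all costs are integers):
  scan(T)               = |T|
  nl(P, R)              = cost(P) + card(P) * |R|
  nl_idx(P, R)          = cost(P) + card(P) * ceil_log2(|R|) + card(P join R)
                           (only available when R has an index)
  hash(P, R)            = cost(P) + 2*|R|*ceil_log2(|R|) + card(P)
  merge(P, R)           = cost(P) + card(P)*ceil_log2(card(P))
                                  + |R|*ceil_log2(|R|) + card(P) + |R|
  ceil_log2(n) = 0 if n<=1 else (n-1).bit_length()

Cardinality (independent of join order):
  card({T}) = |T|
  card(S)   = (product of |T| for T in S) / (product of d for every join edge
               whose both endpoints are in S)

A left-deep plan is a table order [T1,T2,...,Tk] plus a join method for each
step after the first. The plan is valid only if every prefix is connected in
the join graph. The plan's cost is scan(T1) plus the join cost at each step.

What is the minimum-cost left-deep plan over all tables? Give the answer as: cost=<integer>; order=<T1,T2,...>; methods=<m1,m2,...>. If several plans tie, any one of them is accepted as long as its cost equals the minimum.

cost=21200; order=B,C,A,E,D; methods=nl_idx,hash,hash,hash

Selinger DP (subsets sized 1..n):
  {C}: scan cost=100, card=100
  {A}: scan cost=50, card=50
  {E}: scan cost=250, card=250
  {D}: scan cost=250, card=250
  {B}: scan cost=100, card=100
  {AC}: card=250; try (C,nl_idx)→650, (A,hash)→800, (A,nl_idx)→950, (C,merge)→1200, (A,merge)→1250, (C,hash)→1500 …(+2); best=650 via (C,nl_idx)
  {CE}: card=1000; try (E,nl_idx)→1900, (C,hash)→1900, (C,nl_idx)→3000, (E,merge)→3150, (C,merge)→3300, (E,hash)→4200 …(+2); best=1900 via (E,nl_idx)
  {CD}: card=12500; try (C,hash)→1900, (D,merge)→3150, (C,merge)→3300, (D,hash)→4200, (D,nl_idx)→13400, (C,nl_idx)→14500 …(+2); best=1900 via (C,hash)
  {BC}: card=400; try (C,nl_idx)→1200, (C,hash)→1600, (B,hash)→1600, (C,merge)→1700, (B,merge)→1700, (C,nl)→10100 …(+1); best=1200 via (C,nl_idx)
  {ACE}: card=2500; try (A,hash)→3500, (E,hash)→4900, (E,merge)→5150, (E,nl_idx)→5150, (A,nl_idx)→10400, (A,merge)→13250 …(+2); best=3500 via (A,hash)
  {ACD}: card=31250; try (D,hash)→4900, (D,merge)→5150, (A,hash)→15000, (D,nl_idx)→33900, (D,nl)→63150, (A,nl_idx)→108150 …(+2); best=4900 via (D,hash)
  {ABC}: card=1000; try (A,hash)→2200, (B,hash)→2300, (B,merge)→3700, (A,nl_idx)→4600, (A,merge)→5550, (A,nl)→21200 …(+1); best=2200 via (A,hash)
  {CDE}: card=125000; try (D,hash)→6900, (D,merge)→15150, (E,hash)→18400, (D,nl_idx)→134900, (E,merge)→191650, (E,nl_idx)→226900 …(+2); best=6900 via (D,hash)
  {BCE}: card=4000; try (B,hash)→4300, (E,hash)→5600, (E,merge)→7450, (E,nl_idx)→8400, (B,merge)→13700, (E,nl)→101200 …(+1); best=4300 via (B,hash)
  {BCD}: card=50000; try (D,hash)→5600, (D,merge)→7450, (B,hash)→15800, (D,nl_idx)→54400, (D,nl)→101200, (B,merge)→190200 …(+1); best=5600 via (D,hash)
  {ACDE}: card=312500; try (D,hash)→10000, (D,merge)→38250, (E,hash)→40150, (A,hash)→132500, (D,nl_idx)→336000, (E,merge)→507150 …(+6); best=10000 via (D,hash)
  {ABCE}: card=10000; try (E,hash)→7200, (B,hash)→7400, (A,hash)→8900, (E,merge)→15450, (E,nl_idx)→20200, (B,merge)→36800 …(+5); best=7200 via (E,hash)
  {ABCD}: card=125000; try (D,hash)→7200, (D,merge)→15450, (B,hash)→37550, (A,hash)→56200, (D,nl_idx)→135200, (D,nl)→252200 …(+5); best=7200 via (D,hash)
  {BCDE}: card=500000; try (D,hash)→12300, (D,merge)→58550, (E,hash)→59600, (B,hash)→133300, (D,nl_idx)→536300, (E,merge)→857850 …(+5); best=12300 via (D,hash)
  {ABCDE}: card=1250000; try (D,hash)→21200, (E,hash)→136200, (D,merge)→159450, (B,hash)→323900, (A,hash)→512900, (D,nl_idx)→1337200 …(+9); best=21200 via (D,hash)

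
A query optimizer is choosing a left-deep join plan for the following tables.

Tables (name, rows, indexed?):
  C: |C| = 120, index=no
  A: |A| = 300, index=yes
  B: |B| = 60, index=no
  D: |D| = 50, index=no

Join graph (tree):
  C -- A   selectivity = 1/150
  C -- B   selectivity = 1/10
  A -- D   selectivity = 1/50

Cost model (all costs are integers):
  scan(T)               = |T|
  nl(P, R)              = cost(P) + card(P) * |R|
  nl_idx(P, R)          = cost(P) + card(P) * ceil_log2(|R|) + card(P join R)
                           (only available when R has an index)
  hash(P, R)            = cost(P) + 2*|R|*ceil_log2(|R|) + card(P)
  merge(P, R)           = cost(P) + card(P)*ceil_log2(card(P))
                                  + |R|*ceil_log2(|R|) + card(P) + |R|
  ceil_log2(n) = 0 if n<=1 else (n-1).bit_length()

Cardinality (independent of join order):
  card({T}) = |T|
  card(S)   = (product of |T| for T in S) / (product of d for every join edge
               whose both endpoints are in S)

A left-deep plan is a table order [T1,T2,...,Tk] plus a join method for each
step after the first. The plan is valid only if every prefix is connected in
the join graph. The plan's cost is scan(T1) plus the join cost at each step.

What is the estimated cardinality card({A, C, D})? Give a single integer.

Tables in S: A(300), C(120), D(50)
Edges inside S: C-A(d=150), A-D(d=50)
numerator = 300 * 120 * 50 = 1800000
denominator = 150 * 50 = 7500
card(S) = 1800000 / 7500 = 240

240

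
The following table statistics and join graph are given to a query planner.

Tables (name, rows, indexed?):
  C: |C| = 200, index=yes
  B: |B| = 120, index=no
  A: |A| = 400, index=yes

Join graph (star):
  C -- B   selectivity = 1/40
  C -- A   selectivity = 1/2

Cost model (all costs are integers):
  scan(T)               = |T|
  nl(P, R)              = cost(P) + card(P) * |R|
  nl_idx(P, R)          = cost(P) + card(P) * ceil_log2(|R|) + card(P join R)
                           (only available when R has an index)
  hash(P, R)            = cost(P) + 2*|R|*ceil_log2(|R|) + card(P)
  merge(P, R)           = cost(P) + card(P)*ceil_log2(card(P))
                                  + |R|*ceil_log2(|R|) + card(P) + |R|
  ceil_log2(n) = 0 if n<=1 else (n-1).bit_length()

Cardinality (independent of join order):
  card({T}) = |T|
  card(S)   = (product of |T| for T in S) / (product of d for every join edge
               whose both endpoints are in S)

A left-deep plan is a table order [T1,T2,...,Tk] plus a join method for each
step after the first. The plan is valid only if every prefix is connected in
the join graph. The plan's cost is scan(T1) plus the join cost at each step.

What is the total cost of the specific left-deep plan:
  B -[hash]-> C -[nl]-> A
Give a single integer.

243440

step 1: scan B: cost=120, card=120
step 2: join C via hash
    card(P join C) = 120*200/(40) = 600
    cost = 120 + 2*200*8 + 120 = 3440
step 3: join A via nl
    card(P join A) = 600*400/(2) = 120000
    cost = 3440 + 600*400 = 243440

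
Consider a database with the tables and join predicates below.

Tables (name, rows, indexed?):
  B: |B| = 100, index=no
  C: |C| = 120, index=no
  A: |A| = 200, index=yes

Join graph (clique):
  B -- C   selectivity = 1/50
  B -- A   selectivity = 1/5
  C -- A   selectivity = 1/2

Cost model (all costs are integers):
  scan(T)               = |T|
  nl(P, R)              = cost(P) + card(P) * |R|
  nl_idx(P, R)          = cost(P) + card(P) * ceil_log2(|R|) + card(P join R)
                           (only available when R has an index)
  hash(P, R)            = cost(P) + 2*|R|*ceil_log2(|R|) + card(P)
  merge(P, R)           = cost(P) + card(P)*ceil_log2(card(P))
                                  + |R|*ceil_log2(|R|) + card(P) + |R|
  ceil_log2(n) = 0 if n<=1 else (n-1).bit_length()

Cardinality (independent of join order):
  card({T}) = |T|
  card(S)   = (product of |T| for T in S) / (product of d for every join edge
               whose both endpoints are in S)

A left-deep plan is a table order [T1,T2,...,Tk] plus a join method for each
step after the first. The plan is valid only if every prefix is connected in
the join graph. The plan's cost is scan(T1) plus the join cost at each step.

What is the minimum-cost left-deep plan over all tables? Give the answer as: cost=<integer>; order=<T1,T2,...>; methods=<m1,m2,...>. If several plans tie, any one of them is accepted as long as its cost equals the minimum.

cost=5080; order=C,B,A; methods=hash,hash

Selinger DP (subsets sized 1..n):
  {B}: scan cost=100, card=100
  {C}: scan cost=120, card=120
  {A}: scan cost=200, card=200
  {BC}: card=240; try (B,hash)→1640, (C,merge)→1860, (C,hash)→1880, (B,merge)→1880, (C,nl)→12100, (B,nl)→12120; best=1640 via (B,hash)
  {AB}: card=4000; try (B,hash)→1800, (A,merge)→2700, (B,merge)→2800, (A,hash)→3400, (A,nl_idx)→4900, (A,nl)→20100 …(+1); best=1800 via (B,hash)
  {AC}: card=12000; try (C,hash)→2080, (A,merge)→2880, (C,merge)→2960, (A,hash)→3440, (A,nl_idx)→13080, (A,nl)→24120 …(+1); best=2080 via (C,hash)
  {ABC}: card=4800; try (A,hash)→5080, (A,merge)→5600, (C,hash)→7480, (A,nl_idx)→8360, (B,hash)→15480, (A,nl)→49640 …(+4); best=5080 via (A,hash)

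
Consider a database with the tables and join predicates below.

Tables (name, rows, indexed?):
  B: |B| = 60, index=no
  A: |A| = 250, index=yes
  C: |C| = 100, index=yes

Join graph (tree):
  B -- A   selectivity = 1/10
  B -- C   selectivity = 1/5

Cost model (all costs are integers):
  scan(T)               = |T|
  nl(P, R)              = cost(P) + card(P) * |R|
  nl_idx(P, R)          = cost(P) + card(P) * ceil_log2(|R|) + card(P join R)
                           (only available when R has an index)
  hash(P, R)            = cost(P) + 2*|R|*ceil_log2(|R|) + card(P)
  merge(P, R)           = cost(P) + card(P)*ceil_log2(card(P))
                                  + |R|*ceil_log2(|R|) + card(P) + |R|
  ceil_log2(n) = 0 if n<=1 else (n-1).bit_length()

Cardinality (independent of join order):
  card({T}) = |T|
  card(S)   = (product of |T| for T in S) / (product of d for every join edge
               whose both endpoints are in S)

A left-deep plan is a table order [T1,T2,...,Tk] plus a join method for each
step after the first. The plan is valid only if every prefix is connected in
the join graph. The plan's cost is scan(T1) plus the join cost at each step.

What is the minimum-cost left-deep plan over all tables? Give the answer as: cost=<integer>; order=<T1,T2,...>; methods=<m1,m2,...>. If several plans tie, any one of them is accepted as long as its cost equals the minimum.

Selinger DP (subsets sized 1..n):
  {B}: scan cost=60, card=60
  {A}: scan cost=250, card=250
  {C}: scan cost=100, card=100
  {AB}: card=1500; try (B,hash)→1220, (A,nl_idx)→2040, (A,merge)→2730, (B,merge)→2920, (A,hash)→4120, (A,nl)→15060 …(+1); best=1220 via (B,hash)
  {BC}: card=1200; try (B,hash)→920, (C,merge)→1280, (B,merge)→1320, (C,hash)→1520, (C,nl_idx)→1680, (C,nl)→6060 …(+1); best=920 via (B,hash)
  {ABC}: card=30000; try (C,hash)→4120, (A,hash)→6120, (A,merge)→17570, (C,merge)→20020, (A,nl_idx)→40520, (C,nl_idx)→41720 …(+2); best=4120 via (C,hash)

cost=4120; order=A,B,C; methods=hash,hash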